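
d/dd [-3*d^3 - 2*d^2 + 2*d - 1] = -9*d^2 - 4*d + 2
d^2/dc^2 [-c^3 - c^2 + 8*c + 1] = -6*c - 2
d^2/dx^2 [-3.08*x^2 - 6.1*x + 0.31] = -6.16000000000000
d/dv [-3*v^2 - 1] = -6*v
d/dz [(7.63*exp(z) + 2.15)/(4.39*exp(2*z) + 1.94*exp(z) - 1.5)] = (-(7.63*exp(z) + 2.15)*(8.78*exp(z) + 1.94) + 33.4957*exp(2*z) + 14.8022*exp(z) - 11.445)*exp(z)/(4.39*exp(2*z) + 1.94*exp(z) - 1.5)^2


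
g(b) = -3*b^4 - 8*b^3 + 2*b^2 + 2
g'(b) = -12*b^3 - 24*b^2 + 4*b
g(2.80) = -342.33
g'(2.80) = -440.38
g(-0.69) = 4.90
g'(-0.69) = -10.24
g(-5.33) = -1151.02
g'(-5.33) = 1113.90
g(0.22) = 2.00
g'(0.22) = -0.41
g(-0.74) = 5.44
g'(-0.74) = -11.24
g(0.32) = 1.91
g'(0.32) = -1.57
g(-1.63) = 20.78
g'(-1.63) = -18.32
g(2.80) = -342.33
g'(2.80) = -440.38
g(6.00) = -5542.00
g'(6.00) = -3432.00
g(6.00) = -5542.00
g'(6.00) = -3432.00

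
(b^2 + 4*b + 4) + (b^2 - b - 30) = 2*b^2 + 3*b - 26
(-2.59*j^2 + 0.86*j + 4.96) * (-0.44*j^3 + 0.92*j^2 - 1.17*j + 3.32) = 1.1396*j^5 - 2.7612*j^4 + 1.6391*j^3 - 5.0418*j^2 - 2.948*j + 16.4672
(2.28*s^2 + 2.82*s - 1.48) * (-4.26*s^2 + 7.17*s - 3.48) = -9.7128*s^4 + 4.3344*s^3 + 18.5898*s^2 - 20.4252*s + 5.1504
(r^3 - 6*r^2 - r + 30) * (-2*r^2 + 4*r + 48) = -2*r^5 + 16*r^4 + 26*r^3 - 352*r^2 + 72*r + 1440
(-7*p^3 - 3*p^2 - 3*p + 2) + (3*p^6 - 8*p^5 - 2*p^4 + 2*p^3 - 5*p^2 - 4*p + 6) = 3*p^6 - 8*p^5 - 2*p^4 - 5*p^3 - 8*p^2 - 7*p + 8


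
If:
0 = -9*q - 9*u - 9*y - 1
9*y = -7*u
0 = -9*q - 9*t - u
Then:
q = 2*y/7 - 1/9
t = 1/9 - y/7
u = -9*y/7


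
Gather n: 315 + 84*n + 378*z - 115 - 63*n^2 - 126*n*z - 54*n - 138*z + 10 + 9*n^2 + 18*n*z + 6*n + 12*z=-54*n^2 + n*(36 - 108*z) + 252*z + 210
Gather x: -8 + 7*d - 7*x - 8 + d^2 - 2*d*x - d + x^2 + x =d^2 + 6*d + x^2 + x*(-2*d - 6) - 16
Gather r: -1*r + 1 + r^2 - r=r^2 - 2*r + 1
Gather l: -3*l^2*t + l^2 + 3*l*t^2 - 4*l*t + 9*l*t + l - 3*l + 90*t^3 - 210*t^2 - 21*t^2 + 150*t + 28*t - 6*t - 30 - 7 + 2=l^2*(1 - 3*t) + l*(3*t^2 + 5*t - 2) + 90*t^3 - 231*t^2 + 172*t - 35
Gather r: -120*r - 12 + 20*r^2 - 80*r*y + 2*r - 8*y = 20*r^2 + r*(-80*y - 118) - 8*y - 12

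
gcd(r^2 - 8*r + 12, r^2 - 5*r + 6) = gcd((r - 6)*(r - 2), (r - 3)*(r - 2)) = r - 2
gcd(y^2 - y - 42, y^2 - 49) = y - 7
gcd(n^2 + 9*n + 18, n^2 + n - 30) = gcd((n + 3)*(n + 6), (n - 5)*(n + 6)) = n + 6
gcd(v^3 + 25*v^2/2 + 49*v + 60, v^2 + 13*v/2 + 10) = v^2 + 13*v/2 + 10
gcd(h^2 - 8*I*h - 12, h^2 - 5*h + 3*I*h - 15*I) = 1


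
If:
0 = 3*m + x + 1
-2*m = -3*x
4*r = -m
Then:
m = -3/11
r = 3/44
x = -2/11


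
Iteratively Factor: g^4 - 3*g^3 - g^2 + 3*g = (g - 1)*(g^3 - 2*g^2 - 3*g) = g*(g - 1)*(g^2 - 2*g - 3) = g*(g - 3)*(g - 1)*(g + 1)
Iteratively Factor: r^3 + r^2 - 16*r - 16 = (r + 4)*(r^2 - 3*r - 4) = (r + 1)*(r + 4)*(r - 4)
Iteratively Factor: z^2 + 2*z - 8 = (z - 2)*(z + 4)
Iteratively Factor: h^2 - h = (h - 1)*(h)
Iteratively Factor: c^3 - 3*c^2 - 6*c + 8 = (c - 4)*(c^2 + c - 2) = (c - 4)*(c - 1)*(c + 2)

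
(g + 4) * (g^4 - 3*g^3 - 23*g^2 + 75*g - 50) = g^5 + g^4 - 35*g^3 - 17*g^2 + 250*g - 200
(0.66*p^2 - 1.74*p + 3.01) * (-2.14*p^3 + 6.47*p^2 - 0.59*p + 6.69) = -1.4124*p^5 + 7.9938*p^4 - 18.0886*p^3 + 24.9167*p^2 - 13.4165*p + 20.1369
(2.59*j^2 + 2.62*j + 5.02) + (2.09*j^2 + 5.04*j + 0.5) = 4.68*j^2 + 7.66*j + 5.52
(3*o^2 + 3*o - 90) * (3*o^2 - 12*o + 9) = 9*o^4 - 27*o^3 - 279*o^2 + 1107*o - 810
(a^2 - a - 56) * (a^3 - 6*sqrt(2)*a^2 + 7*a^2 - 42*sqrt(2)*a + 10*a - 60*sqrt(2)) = a^5 - 6*sqrt(2)*a^4 + 6*a^4 - 53*a^3 - 36*sqrt(2)*a^3 - 402*a^2 + 318*sqrt(2)*a^2 - 560*a + 2412*sqrt(2)*a + 3360*sqrt(2)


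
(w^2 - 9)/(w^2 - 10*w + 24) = (w^2 - 9)/(w^2 - 10*w + 24)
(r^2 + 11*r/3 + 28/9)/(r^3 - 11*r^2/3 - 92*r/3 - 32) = (r + 7/3)/(r^2 - 5*r - 24)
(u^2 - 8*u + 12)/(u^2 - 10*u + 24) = (u - 2)/(u - 4)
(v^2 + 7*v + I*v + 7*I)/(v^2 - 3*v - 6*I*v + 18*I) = (v^2 + v*(7 + I) + 7*I)/(v^2 + v*(-3 - 6*I) + 18*I)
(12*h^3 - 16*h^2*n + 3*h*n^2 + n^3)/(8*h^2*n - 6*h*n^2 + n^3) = (6*h^2 - 5*h*n - n^2)/(n*(4*h - n))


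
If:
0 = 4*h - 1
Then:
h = 1/4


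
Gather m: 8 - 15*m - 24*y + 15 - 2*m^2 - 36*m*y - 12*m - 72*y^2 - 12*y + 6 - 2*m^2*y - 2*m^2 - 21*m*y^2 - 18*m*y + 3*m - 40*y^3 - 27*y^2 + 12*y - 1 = m^2*(-2*y - 4) + m*(-21*y^2 - 54*y - 24) - 40*y^3 - 99*y^2 - 24*y + 28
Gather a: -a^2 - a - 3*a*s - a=-a^2 + a*(-3*s - 2)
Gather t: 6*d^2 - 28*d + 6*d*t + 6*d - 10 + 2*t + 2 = 6*d^2 - 22*d + t*(6*d + 2) - 8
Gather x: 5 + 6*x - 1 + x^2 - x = x^2 + 5*x + 4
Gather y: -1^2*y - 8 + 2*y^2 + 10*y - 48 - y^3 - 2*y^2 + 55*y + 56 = -y^3 + 64*y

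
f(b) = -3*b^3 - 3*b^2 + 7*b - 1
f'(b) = -9*b^2 - 6*b + 7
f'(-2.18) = -22.69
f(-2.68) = 16.44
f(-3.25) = 47.55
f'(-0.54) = 7.62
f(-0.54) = -5.18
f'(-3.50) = -82.25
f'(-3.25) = -68.56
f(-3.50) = 66.38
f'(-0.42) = 7.93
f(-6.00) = 497.00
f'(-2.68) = -41.56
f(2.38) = -41.78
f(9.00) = -2368.00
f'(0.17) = 5.72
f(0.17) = 0.09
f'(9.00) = -776.00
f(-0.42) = -4.25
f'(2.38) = -58.26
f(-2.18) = 0.56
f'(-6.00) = -281.00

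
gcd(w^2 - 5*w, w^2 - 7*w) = w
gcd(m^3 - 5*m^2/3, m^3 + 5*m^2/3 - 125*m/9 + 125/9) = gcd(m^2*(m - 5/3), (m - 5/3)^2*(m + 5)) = m - 5/3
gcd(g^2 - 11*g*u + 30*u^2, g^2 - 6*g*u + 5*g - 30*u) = -g + 6*u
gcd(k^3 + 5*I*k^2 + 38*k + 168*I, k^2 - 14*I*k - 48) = k - 6*I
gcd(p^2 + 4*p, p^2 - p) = p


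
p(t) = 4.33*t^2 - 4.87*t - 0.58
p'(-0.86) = -12.32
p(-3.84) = 81.97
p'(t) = 8.66*t - 4.87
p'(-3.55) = -35.61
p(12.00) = 564.50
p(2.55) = 15.16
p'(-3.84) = -38.12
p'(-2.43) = -25.91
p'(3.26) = 23.36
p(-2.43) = 36.82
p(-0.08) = -0.16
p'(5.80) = 45.36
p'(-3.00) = -30.85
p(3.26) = 29.56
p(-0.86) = 6.81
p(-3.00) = 53.00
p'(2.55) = 17.21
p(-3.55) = 71.28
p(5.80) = 116.84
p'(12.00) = 99.05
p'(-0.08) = -5.56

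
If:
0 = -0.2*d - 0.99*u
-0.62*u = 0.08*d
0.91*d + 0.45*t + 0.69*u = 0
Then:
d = 0.00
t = 0.00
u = 0.00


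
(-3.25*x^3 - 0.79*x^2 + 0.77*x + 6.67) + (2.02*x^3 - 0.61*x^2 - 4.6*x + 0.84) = -1.23*x^3 - 1.4*x^2 - 3.83*x + 7.51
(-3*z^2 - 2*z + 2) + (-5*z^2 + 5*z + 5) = -8*z^2 + 3*z + 7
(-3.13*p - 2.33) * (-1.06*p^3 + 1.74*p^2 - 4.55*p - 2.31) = 3.3178*p^4 - 2.9764*p^3 + 10.1873*p^2 + 17.8318*p + 5.3823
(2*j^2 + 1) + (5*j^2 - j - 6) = 7*j^2 - j - 5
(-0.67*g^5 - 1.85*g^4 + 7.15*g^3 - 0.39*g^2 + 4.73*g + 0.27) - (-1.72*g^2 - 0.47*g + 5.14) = -0.67*g^5 - 1.85*g^4 + 7.15*g^3 + 1.33*g^2 + 5.2*g - 4.87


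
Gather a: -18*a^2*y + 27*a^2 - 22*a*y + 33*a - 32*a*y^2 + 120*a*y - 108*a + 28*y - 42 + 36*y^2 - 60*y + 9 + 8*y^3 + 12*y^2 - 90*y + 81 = a^2*(27 - 18*y) + a*(-32*y^2 + 98*y - 75) + 8*y^3 + 48*y^2 - 122*y + 48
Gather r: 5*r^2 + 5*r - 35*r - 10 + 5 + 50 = 5*r^2 - 30*r + 45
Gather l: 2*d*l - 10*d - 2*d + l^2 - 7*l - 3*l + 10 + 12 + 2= -12*d + l^2 + l*(2*d - 10) + 24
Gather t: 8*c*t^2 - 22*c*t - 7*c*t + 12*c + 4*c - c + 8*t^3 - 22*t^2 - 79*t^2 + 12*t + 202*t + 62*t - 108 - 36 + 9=15*c + 8*t^3 + t^2*(8*c - 101) + t*(276 - 29*c) - 135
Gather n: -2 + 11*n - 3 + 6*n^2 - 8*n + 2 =6*n^2 + 3*n - 3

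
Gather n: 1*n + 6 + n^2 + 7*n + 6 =n^2 + 8*n + 12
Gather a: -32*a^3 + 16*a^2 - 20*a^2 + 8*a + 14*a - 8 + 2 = -32*a^3 - 4*a^2 + 22*a - 6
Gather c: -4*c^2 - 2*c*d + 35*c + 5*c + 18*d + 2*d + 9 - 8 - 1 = -4*c^2 + c*(40 - 2*d) + 20*d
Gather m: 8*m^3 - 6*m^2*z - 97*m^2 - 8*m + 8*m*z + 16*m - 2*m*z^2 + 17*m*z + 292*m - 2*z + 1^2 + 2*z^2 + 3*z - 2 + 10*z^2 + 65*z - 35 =8*m^3 + m^2*(-6*z - 97) + m*(-2*z^2 + 25*z + 300) + 12*z^2 + 66*z - 36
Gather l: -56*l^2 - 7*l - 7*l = -56*l^2 - 14*l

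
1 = 1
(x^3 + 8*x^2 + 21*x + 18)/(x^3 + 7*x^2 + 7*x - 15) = (x^2 + 5*x + 6)/(x^2 + 4*x - 5)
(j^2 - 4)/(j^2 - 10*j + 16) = (j + 2)/(j - 8)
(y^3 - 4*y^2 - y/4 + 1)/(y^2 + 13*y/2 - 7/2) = (y^2 - 7*y/2 - 2)/(y + 7)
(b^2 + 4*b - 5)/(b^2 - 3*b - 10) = (-b^2 - 4*b + 5)/(-b^2 + 3*b + 10)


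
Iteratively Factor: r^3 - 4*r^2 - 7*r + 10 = (r + 2)*(r^2 - 6*r + 5) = (r - 1)*(r + 2)*(r - 5)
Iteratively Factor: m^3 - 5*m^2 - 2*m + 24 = (m - 4)*(m^2 - m - 6) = (m - 4)*(m - 3)*(m + 2)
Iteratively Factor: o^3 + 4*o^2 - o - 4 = (o + 4)*(o^2 - 1) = (o + 1)*(o + 4)*(o - 1)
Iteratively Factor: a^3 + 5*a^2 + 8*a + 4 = (a + 2)*(a^2 + 3*a + 2) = (a + 2)^2*(a + 1)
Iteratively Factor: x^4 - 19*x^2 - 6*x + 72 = (x + 3)*(x^3 - 3*x^2 - 10*x + 24) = (x + 3)^2*(x^2 - 6*x + 8) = (x - 2)*(x + 3)^2*(x - 4)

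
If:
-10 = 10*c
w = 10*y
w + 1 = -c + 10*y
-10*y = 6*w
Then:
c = -1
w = 0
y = 0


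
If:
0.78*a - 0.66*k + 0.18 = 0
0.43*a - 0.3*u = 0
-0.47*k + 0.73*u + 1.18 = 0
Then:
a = -2.14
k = -2.26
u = -3.07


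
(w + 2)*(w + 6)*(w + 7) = w^3 + 15*w^2 + 68*w + 84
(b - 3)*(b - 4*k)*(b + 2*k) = b^3 - 2*b^2*k - 3*b^2 - 8*b*k^2 + 6*b*k + 24*k^2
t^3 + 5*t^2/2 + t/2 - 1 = (t - 1/2)*(t + 1)*(t + 2)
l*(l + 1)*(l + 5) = l^3 + 6*l^2 + 5*l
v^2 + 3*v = v*(v + 3)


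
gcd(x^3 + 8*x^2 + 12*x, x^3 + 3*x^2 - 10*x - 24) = x + 2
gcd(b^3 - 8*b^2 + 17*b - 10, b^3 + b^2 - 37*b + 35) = b^2 - 6*b + 5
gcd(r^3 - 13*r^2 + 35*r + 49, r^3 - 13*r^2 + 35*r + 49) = r^3 - 13*r^2 + 35*r + 49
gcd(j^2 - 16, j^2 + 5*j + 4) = j + 4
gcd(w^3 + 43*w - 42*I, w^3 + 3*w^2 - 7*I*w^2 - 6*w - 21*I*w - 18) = w^2 - 7*I*w - 6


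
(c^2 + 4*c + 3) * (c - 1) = c^3 + 3*c^2 - c - 3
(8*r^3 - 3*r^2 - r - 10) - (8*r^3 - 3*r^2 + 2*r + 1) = -3*r - 11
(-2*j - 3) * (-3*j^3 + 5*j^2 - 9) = 6*j^4 - j^3 - 15*j^2 + 18*j + 27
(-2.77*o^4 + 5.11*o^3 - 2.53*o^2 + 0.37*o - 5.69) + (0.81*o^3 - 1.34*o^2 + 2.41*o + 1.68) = -2.77*o^4 + 5.92*o^3 - 3.87*o^2 + 2.78*o - 4.01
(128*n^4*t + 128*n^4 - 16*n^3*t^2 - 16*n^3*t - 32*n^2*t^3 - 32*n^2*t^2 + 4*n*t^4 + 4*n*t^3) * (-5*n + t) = -640*n^5*t - 640*n^5 + 208*n^4*t^2 + 208*n^4*t + 144*n^3*t^3 + 144*n^3*t^2 - 52*n^2*t^4 - 52*n^2*t^3 + 4*n*t^5 + 4*n*t^4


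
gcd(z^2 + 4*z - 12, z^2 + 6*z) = z + 6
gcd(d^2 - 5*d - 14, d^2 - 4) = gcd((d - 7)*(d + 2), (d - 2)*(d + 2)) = d + 2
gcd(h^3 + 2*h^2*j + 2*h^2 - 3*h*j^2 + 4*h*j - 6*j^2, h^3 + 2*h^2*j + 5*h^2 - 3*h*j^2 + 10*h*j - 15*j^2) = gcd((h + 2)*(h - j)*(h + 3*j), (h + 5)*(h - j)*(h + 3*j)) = h^2 + 2*h*j - 3*j^2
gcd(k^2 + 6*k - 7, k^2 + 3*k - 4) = k - 1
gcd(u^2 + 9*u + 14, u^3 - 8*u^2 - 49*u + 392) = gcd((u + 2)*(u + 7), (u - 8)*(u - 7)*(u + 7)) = u + 7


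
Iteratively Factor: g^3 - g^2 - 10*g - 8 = (g + 2)*(g^2 - 3*g - 4) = (g + 1)*(g + 2)*(g - 4)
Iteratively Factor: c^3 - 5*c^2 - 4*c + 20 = (c - 2)*(c^2 - 3*c - 10) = (c - 5)*(c - 2)*(c + 2)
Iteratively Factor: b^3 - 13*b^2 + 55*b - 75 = (b - 3)*(b^2 - 10*b + 25) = (b - 5)*(b - 3)*(b - 5)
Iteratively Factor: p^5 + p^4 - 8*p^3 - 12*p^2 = (p + 2)*(p^4 - p^3 - 6*p^2) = p*(p + 2)*(p^3 - p^2 - 6*p) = p^2*(p + 2)*(p^2 - p - 6) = p^2*(p + 2)^2*(p - 3)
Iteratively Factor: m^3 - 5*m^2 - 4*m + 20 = (m - 2)*(m^2 - 3*m - 10) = (m - 5)*(m - 2)*(m + 2)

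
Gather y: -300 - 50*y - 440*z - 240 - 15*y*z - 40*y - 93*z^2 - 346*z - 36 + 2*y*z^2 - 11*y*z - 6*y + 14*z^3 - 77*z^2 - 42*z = y*(2*z^2 - 26*z - 96) + 14*z^3 - 170*z^2 - 828*z - 576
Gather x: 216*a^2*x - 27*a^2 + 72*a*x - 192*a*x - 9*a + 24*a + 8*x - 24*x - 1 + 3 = -27*a^2 + 15*a + x*(216*a^2 - 120*a - 16) + 2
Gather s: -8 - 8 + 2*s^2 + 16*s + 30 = 2*s^2 + 16*s + 14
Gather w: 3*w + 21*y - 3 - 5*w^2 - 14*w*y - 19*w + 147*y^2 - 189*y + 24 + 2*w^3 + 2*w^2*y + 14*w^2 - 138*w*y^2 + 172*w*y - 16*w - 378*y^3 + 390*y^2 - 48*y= 2*w^3 + w^2*(2*y + 9) + w*(-138*y^2 + 158*y - 32) - 378*y^3 + 537*y^2 - 216*y + 21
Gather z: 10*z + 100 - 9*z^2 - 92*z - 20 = -9*z^2 - 82*z + 80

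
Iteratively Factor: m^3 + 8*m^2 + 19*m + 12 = (m + 3)*(m^2 + 5*m + 4) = (m + 1)*(m + 3)*(m + 4)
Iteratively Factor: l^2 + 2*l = (l)*(l + 2)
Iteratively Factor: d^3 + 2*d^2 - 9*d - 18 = (d - 3)*(d^2 + 5*d + 6) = (d - 3)*(d + 2)*(d + 3)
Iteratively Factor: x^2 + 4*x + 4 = (x + 2)*(x + 2)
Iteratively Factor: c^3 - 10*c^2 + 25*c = (c - 5)*(c^2 - 5*c) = (c - 5)^2*(c)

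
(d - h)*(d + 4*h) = d^2 + 3*d*h - 4*h^2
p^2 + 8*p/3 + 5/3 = (p + 1)*(p + 5/3)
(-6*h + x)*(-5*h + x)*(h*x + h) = 30*h^3*x + 30*h^3 - 11*h^2*x^2 - 11*h^2*x + h*x^3 + h*x^2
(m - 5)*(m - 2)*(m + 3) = m^3 - 4*m^2 - 11*m + 30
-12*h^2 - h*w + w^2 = (-4*h + w)*(3*h + w)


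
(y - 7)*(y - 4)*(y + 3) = y^3 - 8*y^2 - 5*y + 84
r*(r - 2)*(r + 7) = r^3 + 5*r^2 - 14*r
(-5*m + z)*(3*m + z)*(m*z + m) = -15*m^3*z - 15*m^3 - 2*m^2*z^2 - 2*m^2*z + m*z^3 + m*z^2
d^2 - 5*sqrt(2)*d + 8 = (d - 4*sqrt(2))*(d - sqrt(2))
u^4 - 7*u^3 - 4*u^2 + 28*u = u*(u - 7)*(u - 2)*(u + 2)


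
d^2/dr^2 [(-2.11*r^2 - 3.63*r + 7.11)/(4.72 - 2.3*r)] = (97.605608 - 7.105427357601e-15*r^2)/(12.167*r^3 - 74.9064*r^2 + 153.72096*r - 105.154048)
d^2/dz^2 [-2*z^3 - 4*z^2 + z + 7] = -12*z - 8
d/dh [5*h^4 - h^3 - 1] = h^2*(20*h - 3)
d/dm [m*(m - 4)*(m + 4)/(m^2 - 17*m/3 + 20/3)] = 3*(3*m^2 - 10*m - 20)/(9*m^2 - 30*m + 25)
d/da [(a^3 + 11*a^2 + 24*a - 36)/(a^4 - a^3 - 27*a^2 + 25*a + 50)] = (-a^6 - 22*a^5 - 88*a^4 + 242*a^3 + 965*a^2 - 844*a + 2100)/(a^8 - 2*a^7 - 53*a^6 + 104*a^5 + 779*a^4 - 1450*a^3 - 2075*a^2 + 2500*a + 2500)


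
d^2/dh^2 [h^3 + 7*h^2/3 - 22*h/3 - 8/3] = 6*h + 14/3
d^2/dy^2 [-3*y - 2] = 0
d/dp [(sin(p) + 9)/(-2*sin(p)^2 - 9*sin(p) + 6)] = (36*sin(p) - cos(2*p) + 88)*cos(p)/(9*sin(p) - cos(2*p) - 5)^2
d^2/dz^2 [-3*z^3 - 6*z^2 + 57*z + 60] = -18*z - 12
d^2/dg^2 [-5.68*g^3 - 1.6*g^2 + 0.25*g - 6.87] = -34.08*g - 3.2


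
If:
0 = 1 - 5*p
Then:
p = 1/5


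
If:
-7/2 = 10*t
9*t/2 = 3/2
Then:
No Solution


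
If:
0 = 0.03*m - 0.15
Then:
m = 5.00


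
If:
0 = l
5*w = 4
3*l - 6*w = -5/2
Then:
No Solution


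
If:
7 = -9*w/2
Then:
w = -14/9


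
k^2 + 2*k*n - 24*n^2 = (k - 4*n)*(k + 6*n)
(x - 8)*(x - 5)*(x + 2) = x^3 - 11*x^2 + 14*x + 80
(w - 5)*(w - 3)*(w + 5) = w^3 - 3*w^2 - 25*w + 75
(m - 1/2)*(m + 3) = m^2 + 5*m/2 - 3/2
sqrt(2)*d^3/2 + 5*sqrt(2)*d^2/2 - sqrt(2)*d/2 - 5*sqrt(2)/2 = (d - 1)*(d + 5)*(sqrt(2)*d/2 + sqrt(2)/2)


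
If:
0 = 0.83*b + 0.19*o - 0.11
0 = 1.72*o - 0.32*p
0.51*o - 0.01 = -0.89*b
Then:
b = 0.21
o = -0.35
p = -1.89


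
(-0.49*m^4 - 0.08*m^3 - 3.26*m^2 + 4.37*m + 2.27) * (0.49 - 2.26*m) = 1.1074*m^5 - 0.0593*m^4 + 7.3284*m^3 - 11.4736*m^2 - 2.9889*m + 1.1123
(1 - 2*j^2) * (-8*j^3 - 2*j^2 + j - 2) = 16*j^5 + 4*j^4 - 10*j^3 + 2*j^2 + j - 2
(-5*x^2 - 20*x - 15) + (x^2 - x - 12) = -4*x^2 - 21*x - 27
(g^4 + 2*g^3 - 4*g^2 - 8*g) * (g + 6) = g^5 + 8*g^4 + 8*g^3 - 32*g^2 - 48*g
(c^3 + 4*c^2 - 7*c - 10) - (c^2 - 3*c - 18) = c^3 + 3*c^2 - 4*c + 8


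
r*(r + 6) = r^2 + 6*r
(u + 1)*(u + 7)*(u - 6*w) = u^3 - 6*u^2*w + 8*u^2 - 48*u*w + 7*u - 42*w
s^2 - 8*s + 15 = (s - 5)*(s - 3)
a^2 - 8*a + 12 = (a - 6)*(a - 2)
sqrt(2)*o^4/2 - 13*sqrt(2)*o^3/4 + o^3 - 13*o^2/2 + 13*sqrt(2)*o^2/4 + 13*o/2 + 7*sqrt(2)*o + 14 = (o - 4)*(o - 7/2)*(o + 1)*(sqrt(2)*o/2 + 1)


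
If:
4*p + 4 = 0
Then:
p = -1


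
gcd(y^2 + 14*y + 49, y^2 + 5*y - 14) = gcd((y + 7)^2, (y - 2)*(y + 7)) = y + 7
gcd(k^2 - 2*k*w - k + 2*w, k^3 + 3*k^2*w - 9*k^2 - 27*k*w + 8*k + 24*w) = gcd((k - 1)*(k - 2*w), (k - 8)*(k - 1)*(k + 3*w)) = k - 1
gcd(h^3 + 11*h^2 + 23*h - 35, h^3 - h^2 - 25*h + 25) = h^2 + 4*h - 5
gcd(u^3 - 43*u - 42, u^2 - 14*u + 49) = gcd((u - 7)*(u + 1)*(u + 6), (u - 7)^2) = u - 7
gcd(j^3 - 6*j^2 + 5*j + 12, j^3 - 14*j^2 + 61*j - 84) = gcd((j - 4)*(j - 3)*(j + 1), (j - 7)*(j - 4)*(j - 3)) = j^2 - 7*j + 12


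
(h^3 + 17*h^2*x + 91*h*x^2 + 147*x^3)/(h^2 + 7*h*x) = h + 10*x + 21*x^2/h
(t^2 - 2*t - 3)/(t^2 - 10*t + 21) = (t + 1)/(t - 7)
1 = 1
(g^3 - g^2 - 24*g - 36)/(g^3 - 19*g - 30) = (g - 6)/(g - 5)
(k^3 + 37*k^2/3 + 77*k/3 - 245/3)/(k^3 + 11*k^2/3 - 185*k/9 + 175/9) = 3*(k + 7)/(3*k - 5)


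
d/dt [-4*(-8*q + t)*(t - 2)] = 32*q - 8*t + 8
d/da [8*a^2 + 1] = 16*a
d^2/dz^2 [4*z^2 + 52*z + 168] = 8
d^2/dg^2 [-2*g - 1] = 0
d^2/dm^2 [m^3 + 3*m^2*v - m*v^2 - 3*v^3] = 6*m + 6*v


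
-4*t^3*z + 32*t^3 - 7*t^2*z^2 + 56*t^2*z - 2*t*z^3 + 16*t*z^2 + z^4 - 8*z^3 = (-4*t + z)*(t + z)^2*(z - 8)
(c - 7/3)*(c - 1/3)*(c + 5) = c^3 + 7*c^2/3 - 113*c/9 + 35/9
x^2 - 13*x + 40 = (x - 8)*(x - 5)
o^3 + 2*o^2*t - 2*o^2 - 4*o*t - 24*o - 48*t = (o - 6)*(o + 4)*(o + 2*t)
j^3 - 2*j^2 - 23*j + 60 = (j - 4)*(j - 3)*(j + 5)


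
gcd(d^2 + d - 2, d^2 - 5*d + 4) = d - 1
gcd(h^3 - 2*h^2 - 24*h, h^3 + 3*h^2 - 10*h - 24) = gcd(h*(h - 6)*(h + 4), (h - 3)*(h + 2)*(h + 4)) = h + 4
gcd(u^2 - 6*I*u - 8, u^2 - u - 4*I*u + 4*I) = u - 4*I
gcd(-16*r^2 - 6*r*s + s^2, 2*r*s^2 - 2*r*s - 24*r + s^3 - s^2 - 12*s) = 2*r + s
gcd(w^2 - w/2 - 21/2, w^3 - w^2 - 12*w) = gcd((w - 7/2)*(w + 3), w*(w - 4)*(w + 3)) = w + 3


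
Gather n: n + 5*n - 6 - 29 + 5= 6*n - 30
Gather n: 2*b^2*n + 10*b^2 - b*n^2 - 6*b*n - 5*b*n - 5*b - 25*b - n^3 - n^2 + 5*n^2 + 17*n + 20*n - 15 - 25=10*b^2 - 30*b - n^3 + n^2*(4 - b) + n*(2*b^2 - 11*b + 37) - 40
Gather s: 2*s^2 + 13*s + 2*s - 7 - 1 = 2*s^2 + 15*s - 8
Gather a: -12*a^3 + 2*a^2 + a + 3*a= -12*a^3 + 2*a^2 + 4*a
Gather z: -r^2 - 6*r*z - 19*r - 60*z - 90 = -r^2 - 19*r + z*(-6*r - 60) - 90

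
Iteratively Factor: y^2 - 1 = (y - 1)*(y + 1)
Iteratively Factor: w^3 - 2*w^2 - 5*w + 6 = (w + 2)*(w^2 - 4*w + 3) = (w - 1)*(w + 2)*(w - 3)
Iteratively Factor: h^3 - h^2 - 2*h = (h + 1)*(h^2 - 2*h) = h*(h + 1)*(h - 2)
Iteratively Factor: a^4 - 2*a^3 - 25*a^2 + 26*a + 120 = (a - 5)*(a^3 + 3*a^2 - 10*a - 24) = (a - 5)*(a + 2)*(a^2 + a - 12) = (a - 5)*(a - 3)*(a + 2)*(a + 4)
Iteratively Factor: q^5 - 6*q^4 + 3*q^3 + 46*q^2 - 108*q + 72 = (q - 2)*(q^4 - 4*q^3 - 5*q^2 + 36*q - 36) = (q - 2)*(q + 3)*(q^3 - 7*q^2 + 16*q - 12) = (q - 3)*(q - 2)*(q + 3)*(q^2 - 4*q + 4) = (q - 3)*(q - 2)^2*(q + 3)*(q - 2)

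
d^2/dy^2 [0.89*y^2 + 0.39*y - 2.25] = 1.78000000000000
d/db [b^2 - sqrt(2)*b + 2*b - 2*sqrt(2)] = 2*b - sqrt(2) + 2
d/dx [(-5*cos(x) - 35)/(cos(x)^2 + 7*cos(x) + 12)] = 5*(sin(x)^2 - 14*cos(x) - 38)*sin(x)/(cos(x)^2 + 7*cos(x) + 12)^2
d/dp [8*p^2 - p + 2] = 16*p - 1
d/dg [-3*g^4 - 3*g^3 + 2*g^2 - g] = -12*g^3 - 9*g^2 + 4*g - 1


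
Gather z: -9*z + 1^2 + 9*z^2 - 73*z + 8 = 9*z^2 - 82*z + 9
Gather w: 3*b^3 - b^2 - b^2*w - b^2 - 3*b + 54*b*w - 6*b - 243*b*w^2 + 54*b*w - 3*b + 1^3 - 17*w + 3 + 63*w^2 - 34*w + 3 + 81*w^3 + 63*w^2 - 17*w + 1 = 3*b^3 - 2*b^2 - 12*b + 81*w^3 + w^2*(126 - 243*b) + w*(-b^2 + 108*b - 68) + 8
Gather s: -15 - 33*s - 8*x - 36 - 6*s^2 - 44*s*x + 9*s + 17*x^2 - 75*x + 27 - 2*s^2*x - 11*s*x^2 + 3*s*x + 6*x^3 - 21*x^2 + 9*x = s^2*(-2*x - 6) + s*(-11*x^2 - 41*x - 24) + 6*x^3 - 4*x^2 - 74*x - 24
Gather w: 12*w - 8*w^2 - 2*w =-8*w^2 + 10*w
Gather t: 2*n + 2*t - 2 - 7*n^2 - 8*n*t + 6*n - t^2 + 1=-7*n^2 + 8*n - t^2 + t*(2 - 8*n) - 1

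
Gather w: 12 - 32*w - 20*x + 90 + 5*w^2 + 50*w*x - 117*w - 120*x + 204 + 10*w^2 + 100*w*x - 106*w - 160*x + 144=15*w^2 + w*(150*x - 255) - 300*x + 450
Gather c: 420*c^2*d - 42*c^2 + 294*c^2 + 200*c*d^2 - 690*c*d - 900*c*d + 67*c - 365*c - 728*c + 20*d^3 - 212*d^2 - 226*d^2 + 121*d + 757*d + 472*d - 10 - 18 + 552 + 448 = c^2*(420*d + 252) + c*(200*d^2 - 1590*d - 1026) + 20*d^3 - 438*d^2 + 1350*d + 972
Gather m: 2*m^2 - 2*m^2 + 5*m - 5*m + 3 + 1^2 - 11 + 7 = 0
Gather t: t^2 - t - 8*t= t^2 - 9*t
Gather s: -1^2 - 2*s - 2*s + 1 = -4*s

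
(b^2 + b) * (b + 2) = b^3 + 3*b^2 + 2*b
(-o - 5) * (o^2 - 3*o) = -o^3 - 2*o^2 + 15*o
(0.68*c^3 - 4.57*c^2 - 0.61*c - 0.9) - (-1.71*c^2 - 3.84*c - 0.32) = 0.68*c^3 - 2.86*c^2 + 3.23*c - 0.58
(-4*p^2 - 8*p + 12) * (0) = 0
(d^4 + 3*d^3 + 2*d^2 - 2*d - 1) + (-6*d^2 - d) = d^4 + 3*d^3 - 4*d^2 - 3*d - 1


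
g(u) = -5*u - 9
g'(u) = -5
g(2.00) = -19.00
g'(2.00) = -5.00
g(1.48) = -16.40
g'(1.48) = -5.00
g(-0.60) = -6.00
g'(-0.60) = -5.00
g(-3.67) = 9.35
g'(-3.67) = -5.00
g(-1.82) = 0.10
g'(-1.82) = -5.00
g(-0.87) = -4.65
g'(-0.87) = -5.00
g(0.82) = -13.10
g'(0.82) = -5.00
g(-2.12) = 1.60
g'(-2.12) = -5.00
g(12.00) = -69.00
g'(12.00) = -5.00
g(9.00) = -54.00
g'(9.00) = -5.00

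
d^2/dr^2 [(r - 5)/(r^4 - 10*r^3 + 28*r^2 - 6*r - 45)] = 4*(3*r^2 - 2*r + 3)/(r^7 - 9*r^6 + 21*r^5 + 19*r^4 - 93*r^3 - 27*r^2 + 135*r + 81)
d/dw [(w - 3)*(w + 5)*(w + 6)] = 3*w^2 + 16*w - 3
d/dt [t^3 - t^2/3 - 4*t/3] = 3*t^2 - 2*t/3 - 4/3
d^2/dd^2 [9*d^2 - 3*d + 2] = 18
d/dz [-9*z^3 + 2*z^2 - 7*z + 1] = -27*z^2 + 4*z - 7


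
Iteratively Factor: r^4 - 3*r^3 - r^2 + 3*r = (r)*(r^3 - 3*r^2 - r + 3) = r*(r - 3)*(r^2 - 1) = r*(r - 3)*(r - 1)*(r + 1)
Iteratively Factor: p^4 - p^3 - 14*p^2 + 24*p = (p)*(p^3 - p^2 - 14*p + 24) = p*(p - 3)*(p^2 + 2*p - 8) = p*(p - 3)*(p - 2)*(p + 4)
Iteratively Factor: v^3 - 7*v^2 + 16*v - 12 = (v - 2)*(v^2 - 5*v + 6) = (v - 3)*(v - 2)*(v - 2)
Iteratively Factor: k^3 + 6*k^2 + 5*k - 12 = (k - 1)*(k^2 + 7*k + 12) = (k - 1)*(k + 4)*(k + 3)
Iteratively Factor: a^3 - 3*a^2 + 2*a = (a - 1)*(a^2 - 2*a) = a*(a - 1)*(a - 2)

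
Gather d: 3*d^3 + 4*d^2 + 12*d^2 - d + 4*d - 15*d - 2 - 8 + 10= 3*d^3 + 16*d^2 - 12*d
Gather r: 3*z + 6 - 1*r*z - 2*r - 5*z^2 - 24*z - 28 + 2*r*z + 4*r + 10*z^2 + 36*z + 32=r*(z + 2) + 5*z^2 + 15*z + 10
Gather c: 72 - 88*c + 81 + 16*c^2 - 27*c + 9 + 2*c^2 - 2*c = 18*c^2 - 117*c + 162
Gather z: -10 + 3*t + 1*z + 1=3*t + z - 9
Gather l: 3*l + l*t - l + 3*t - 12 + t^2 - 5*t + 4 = l*(t + 2) + t^2 - 2*t - 8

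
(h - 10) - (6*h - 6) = -5*h - 4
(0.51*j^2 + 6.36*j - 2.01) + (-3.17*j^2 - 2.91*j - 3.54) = -2.66*j^2 + 3.45*j - 5.55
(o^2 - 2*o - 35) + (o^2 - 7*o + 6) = 2*o^2 - 9*o - 29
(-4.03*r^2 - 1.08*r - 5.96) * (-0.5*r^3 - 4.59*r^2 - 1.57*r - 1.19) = 2.015*r^5 + 19.0377*r^4 + 14.2643*r^3 + 33.8477*r^2 + 10.6424*r + 7.0924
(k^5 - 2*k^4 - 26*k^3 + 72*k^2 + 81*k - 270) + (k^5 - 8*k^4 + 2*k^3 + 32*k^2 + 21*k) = 2*k^5 - 10*k^4 - 24*k^3 + 104*k^2 + 102*k - 270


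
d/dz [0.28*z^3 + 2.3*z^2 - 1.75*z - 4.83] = 0.84*z^2 + 4.6*z - 1.75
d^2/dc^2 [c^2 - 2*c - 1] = 2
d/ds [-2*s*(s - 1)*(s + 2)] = -6*s^2 - 4*s + 4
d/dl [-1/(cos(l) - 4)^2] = -2*sin(l)/(cos(l) - 4)^3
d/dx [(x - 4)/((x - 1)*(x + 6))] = (-x^2 + 8*x + 14)/(x^4 + 10*x^3 + 13*x^2 - 60*x + 36)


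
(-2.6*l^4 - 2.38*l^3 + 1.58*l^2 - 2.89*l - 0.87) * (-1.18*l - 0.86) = 3.068*l^5 + 5.0444*l^4 + 0.1824*l^3 + 2.0514*l^2 + 3.512*l + 0.7482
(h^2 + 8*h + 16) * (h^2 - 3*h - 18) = h^4 + 5*h^3 - 26*h^2 - 192*h - 288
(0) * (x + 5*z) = 0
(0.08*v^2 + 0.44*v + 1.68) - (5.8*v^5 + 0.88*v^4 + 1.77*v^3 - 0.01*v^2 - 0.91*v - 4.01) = -5.8*v^5 - 0.88*v^4 - 1.77*v^3 + 0.09*v^2 + 1.35*v + 5.69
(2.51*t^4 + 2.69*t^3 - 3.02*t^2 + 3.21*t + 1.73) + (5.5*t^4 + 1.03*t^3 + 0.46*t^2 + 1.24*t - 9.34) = 8.01*t^4 + 3.72*t^3 - 2.56*t^2 + 4.45*t - 7.61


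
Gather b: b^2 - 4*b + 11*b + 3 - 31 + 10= b^2 + 7*b - 18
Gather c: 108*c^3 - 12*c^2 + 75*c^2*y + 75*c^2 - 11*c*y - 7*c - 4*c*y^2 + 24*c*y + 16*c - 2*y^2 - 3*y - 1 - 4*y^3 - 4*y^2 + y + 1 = 108*c^3 + c^2*(75*y + 63) + c*(-4*y^2 + 13*y + 9) - 4*y^3 - 6*y^2 - 2*y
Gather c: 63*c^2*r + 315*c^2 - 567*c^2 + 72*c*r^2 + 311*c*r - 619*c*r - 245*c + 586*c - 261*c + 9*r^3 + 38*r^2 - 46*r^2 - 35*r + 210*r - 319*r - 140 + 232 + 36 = c^2*(63*r - 252) + c*(72*r^2 - 308*r + 80) + 9*r^3 - 8*r^2 - 144*r + 128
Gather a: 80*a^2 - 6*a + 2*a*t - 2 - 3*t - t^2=80*a^2 + a*(2*t - 6) - t^2 - 3*t - 2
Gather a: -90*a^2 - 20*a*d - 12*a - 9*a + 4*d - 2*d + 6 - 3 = -90*a^2 + a*(-20*d - 21) + 2*d + 3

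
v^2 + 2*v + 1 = (v + 1)^2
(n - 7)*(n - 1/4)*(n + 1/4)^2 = n^4 - 27*n^3/4 - 29*n^2/16 + 27*n/64 + 7/64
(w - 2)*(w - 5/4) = w^2 - 13*w/4 + 5/2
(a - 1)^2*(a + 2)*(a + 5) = a^4 + 5*a^3 - 3*a^2 - 13*a + 10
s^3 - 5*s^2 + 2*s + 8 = (s - 4)*(s - 2)*(s + 1)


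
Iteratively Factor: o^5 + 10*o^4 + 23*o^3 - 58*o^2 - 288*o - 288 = (o + 2)*(o^4 + 8*o^3 + 7*o^2 - 72*o - 144) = (o - 3)*(o + 2)*(o^3 + 11*o^2 + 40*o + 48) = (o - 3)*(o + 2)*(o + 4)*(o^2 + 7*o + 12) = (o - 3)*(o + 2)*(o + 3)*(o + 4)*(o + 4)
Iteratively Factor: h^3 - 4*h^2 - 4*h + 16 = (h - 2)*(h^2 - 2*h - 8) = (h - 4)*(h - 2)*(h + 2)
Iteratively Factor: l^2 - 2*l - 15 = (l - 5)*(l + 3)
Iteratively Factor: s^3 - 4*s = (s + 2)*(s^2 - 2*s) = s*(s + 2)*(s - 2)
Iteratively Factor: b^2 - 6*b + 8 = (b - 4)*(b - 2)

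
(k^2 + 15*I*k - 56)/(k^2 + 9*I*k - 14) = (k + 8*I)/(k + 2*I)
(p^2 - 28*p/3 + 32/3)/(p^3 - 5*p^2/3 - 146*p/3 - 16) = (3*p - 4)/(3*p^2 + 19*p + 6)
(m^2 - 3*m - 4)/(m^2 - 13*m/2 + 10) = 2*(m + 1)/(2*m - 5)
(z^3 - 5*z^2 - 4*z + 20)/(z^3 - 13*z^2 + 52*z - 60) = (z + 2)/(z - 6)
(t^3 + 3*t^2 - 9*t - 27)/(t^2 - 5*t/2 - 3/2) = 2*(t^2 + 6*t + 9)/(2*t + 1)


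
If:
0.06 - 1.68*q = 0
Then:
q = 0.04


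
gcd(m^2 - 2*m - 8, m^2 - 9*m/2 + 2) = m - 4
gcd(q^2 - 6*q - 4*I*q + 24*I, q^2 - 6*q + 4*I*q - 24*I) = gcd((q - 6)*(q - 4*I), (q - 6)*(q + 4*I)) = q - 6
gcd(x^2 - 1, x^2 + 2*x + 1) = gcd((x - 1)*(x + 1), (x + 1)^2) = x + 1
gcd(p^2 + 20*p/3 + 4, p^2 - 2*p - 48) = p + 6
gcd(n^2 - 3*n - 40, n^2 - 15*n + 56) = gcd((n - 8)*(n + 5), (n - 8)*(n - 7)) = n - 8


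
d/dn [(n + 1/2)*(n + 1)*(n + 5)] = 3*n^2 + 13*n + 8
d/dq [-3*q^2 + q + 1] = 1 - 6*q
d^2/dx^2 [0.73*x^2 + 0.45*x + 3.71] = 1.46000000000000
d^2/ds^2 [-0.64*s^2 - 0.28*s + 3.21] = -1.28000000000000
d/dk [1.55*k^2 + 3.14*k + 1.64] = 3.1*k + 3.14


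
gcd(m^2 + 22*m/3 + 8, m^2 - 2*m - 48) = m + 6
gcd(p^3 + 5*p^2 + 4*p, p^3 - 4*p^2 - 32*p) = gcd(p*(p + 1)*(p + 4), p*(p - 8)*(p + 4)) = p^2 + 4*p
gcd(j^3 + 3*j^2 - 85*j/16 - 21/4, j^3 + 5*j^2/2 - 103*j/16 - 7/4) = j^2 + 9*j/4 - 7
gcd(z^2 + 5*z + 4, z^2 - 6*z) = 1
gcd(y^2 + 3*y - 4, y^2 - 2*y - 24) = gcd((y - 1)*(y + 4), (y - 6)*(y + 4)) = y + 4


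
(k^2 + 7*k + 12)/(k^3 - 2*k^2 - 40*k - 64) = (k + 3)/(k^2 - 6*k - 16)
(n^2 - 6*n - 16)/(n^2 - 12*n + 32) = (n + 2)/(n - 4)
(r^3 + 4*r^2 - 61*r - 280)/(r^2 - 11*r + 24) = (r^2 + 12*r + 35)/(r - 3)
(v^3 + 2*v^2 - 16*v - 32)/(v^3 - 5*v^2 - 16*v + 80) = (v + 2)/(v - 5)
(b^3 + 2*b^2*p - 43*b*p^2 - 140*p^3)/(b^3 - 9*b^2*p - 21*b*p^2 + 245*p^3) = (-b - 4*p)/(-b + 7*p)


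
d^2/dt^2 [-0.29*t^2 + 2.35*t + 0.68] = -0.580000000000000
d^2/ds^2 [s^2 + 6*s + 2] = 2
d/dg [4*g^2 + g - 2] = 8*g + 1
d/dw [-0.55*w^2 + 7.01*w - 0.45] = 7.01 - 1.1*w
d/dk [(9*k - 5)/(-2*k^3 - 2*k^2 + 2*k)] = (18*k^3 - 6*k^2 - 10*k + 5)/(2*k^2*(k^4 + 2*k^3 - k^2 - 2*k + 1))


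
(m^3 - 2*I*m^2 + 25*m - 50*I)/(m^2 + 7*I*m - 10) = (m^2 - 7*I*m - 10)/(m + 2*I)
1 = 1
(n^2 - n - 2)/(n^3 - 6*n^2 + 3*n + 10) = 1/(n - 5)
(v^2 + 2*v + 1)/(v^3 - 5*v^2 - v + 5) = (v + 1)/(v^2 - 6*v + 5)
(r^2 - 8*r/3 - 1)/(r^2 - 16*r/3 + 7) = (3*r + 1)/(3*r - 7)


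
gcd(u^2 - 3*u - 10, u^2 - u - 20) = u - 5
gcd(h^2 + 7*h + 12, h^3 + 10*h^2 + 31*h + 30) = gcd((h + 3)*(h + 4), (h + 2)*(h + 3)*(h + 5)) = h + 3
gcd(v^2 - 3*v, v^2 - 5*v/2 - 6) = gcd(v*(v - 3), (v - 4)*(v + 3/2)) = 1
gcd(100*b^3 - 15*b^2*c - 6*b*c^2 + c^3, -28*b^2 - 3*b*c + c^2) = 4*b + c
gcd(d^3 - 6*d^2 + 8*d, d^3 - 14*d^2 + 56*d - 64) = d^2 - 6*d + 8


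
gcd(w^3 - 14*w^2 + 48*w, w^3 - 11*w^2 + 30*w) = w^2 - 6*w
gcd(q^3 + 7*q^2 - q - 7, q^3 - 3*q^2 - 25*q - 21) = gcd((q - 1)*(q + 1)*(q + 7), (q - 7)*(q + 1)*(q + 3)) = q + 1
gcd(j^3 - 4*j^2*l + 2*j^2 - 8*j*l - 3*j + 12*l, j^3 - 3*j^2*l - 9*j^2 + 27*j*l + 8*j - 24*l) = j - 1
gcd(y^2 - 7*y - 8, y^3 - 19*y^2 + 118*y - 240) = y - 8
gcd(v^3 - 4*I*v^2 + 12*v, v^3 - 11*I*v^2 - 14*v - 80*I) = v + 2*I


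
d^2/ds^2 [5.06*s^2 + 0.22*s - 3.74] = 10.1200000000000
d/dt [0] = 0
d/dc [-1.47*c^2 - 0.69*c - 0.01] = -2.94*c - 0.69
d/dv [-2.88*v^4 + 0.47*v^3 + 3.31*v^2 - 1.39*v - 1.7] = -11.52*v^3 + 1.41*v^2 + 6.62*v - 1.39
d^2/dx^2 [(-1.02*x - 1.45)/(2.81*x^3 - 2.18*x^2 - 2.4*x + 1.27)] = (-48.324132*x^5 - 99.902244*x^4 + 118.665904*x^3 + 61.007808*x^2 - 31.414542*x - 30.95086)/(22.188041*x^9 - 51.640494*x^8 - 16.789188*x^7 + 107.935429*x^6 - 32.339076*x^5 - 70.953036*x^4 + 39.640587*x^3 + 11.397234*x^2 - 11.61288*x + 2.048383)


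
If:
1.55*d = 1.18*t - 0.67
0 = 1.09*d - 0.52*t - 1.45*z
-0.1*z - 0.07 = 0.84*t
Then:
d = -0.47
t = -0.04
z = -0.33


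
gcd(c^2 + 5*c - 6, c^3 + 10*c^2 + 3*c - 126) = c + 6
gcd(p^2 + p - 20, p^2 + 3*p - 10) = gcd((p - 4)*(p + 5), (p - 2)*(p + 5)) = p + 5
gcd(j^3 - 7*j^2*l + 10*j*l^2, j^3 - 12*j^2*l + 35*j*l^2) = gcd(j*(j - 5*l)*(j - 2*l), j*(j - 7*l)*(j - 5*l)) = j^2 - 5*j*l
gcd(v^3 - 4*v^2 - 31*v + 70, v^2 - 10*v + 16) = v - 2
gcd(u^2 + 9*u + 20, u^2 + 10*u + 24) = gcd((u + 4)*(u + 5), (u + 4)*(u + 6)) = u + 4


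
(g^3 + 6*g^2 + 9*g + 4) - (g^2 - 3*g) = g^3 + 5*g^2 + 12*g + 4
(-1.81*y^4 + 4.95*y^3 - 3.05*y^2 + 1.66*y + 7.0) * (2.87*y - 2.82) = -5.1947*y^5 + 19.3107*y^4 - 22.7125*y^3 + 13.3652*y^2 + 15.4088*y - 19.74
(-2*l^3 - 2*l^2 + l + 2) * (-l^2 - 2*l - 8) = 2*l^5 + 6*l^4 + 19*l^3 + 12*l^2 - 12*l - 16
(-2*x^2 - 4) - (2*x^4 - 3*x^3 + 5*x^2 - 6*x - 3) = -2*x^4 + 3*x^3 - 7*x^2 + 6*x - 1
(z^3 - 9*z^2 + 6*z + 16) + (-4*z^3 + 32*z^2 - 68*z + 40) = -3*z^3 + 23*z^2 - 62*z + 56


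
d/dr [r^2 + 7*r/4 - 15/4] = 2*r + 7/4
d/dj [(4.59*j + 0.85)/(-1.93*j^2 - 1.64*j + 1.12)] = (8.8587*j^2 + 3.281*j + 6.5348)/(3.7249*j^4 + 6.3304*j^3 - 1.6336*j^2 - 3.6736*j + 1.2544)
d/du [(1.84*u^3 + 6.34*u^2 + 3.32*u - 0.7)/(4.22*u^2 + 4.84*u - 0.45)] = (7.7648*u^4 + 17.8112*u^3 + 14.1912*u^2 + 0.202*u + 1.894)/(17.8084*u^4 + 40.8496*u^3 + 19.6276*u^2 - 4.356*u + 0.2025)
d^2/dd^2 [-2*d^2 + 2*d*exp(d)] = 2*d*exp(d) + 4*exp(d) - 4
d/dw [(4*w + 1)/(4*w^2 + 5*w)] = (-16*w^2 - 8*w - 5)/(w^2*(16*w^2 + 40*w + 25))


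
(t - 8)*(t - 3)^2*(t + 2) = t^4 - 12*t^3 + 29*t^2 + 42*t - 144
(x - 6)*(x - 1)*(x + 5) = x^3 - 2*x^2 - 29*x + 30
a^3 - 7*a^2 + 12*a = a*(a - 4)*(a - 3)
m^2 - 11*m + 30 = (m - 6)*(m - 5)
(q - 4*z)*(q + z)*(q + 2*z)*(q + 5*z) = q^4 + 4*q^3*z - 15*q^2*z^2 - 58*q*z^3 - 40*z^4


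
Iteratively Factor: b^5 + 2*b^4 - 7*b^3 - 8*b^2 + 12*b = (b + 2)*(b^4 - 7*b^2 + 6*b) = b*(b + 2)*(b^3 - 7*b + 6) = b*(b + 2)*(b + 3)*(b^2 - 3*b + 2) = b*(b - 1)*(b + 2)*(b + 3)*(b - 2)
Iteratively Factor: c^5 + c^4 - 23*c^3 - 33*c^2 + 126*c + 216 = (c - 4)*(c^4 + 5*c^3 - 3*c^2 - 45*c - 54) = (c - 4)*(c + 3)*(c^3 + 2*c^2 - 9*c - 18) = (c - 4)*(c + 2)*(c + 3)*(c^2 - 9) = (c - 4)*(c + 2)*(c + 3)^2*(c - 3)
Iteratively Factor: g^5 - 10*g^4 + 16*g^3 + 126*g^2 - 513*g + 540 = (g - 3)*(g^4 - 7*g^3 - 5*g^2 + 111*g - 180) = (g - 5)*(g - 3)*(g^3 - 2*g^2 - 15*g + 36) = (g - 5)*(g - 3)^2*(g^2 + g - 12) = (g - 5)*(g - 3)^3*(g + 4)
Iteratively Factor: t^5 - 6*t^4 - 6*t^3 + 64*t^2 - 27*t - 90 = (t - 5)*(t^4 - t^3 - 11*t^2 + 9*t + 18) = (t - 5)*(t + 1)*(t^3 - 2*t^2 - 9*t + 18) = (t - 5)*(t - 2)*(t + 1)*(t^2 - 9) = (t - 5)*(t - 2)*(t + 1)*(t + 3)*(t - 3)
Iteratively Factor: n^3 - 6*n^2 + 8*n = (n - 2)*(n^2 - 4*n) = n*(n - 2)*(n - 4)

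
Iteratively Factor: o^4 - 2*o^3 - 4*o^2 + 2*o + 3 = (o - 3)*(o^3 + o^2 - o - 1) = (o - 3)*(o + 1)*(o^2 - 1) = (o - 3)*(o + 1)^2*(o - 1)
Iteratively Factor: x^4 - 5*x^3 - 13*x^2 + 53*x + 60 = (x + 1)*(x^3 - 6*x^2 - 7*x + 60) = (x - 5)*(x + 1)*(x^2 - x - 12) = (x - 5)*(x + 1)*(x + 3)*(x - 4)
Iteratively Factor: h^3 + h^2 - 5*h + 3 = (h - 1)*(h^2 + 2*h - 3) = (h - 1)*(h + 3)*(h - 1)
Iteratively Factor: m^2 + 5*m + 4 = (m + 4)*(m + 1)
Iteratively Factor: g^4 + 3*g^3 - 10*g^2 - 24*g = (g)*(g^3 + 3*g^2 - 10*g - 24) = g*(g + 4)*(g^2 - g - 6) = g*(g + 2)*(g + 4)*(g - 3)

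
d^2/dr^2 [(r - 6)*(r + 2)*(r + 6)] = 6*r + 4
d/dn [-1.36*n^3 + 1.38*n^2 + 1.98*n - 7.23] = -4.08*n^2 + 2.76*n + 1.98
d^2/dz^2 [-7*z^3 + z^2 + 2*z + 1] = 2 - 42*z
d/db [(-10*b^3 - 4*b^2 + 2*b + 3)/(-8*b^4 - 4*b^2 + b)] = (-80*b^6 - 64*b^5 + 88*b^4 + 76*b^3 + 4*b^2 + 24*b - 3)/(b^2*(64*b^6 + 64*b^4 - 16*b^3 + 16*b^2 - 8*b + 1))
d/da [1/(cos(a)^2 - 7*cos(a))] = (2*cos(a) - 7)*sin(a)/((cos(a) - 7)^2*cos(a)^2)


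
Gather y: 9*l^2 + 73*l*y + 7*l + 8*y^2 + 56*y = 9*l^2 + 7*l + 8*y^2 + y*(73*l + 56)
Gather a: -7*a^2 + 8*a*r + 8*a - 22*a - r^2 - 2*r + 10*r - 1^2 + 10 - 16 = -7*a^2 + a*(8*r - 14) - r^2 + 8*r - 7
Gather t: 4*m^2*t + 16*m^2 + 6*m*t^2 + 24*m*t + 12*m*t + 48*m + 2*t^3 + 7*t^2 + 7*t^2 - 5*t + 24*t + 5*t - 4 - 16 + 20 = 16*m^2 + 48*m + 2*t^3 + t^2*(6*m + 14) + t*(4*m^2 + 36*m + 24)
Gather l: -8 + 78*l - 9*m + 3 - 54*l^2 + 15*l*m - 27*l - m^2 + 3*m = -54*l^2 + l*(15*m + 51) - m^2 - 6*m - 5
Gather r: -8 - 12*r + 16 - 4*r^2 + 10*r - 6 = -4*r^2 - 2*r + 2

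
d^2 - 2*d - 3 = (d - 3)*(d + 1)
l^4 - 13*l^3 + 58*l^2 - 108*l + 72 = (l - 6)*(l - 3)*(l - 2)^2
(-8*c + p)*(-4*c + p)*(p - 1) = 32*c^2*p - 32*c^2 - 12*c*p^2 + 12*c*p + p^3 - p^2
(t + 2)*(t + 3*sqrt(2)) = t^2 + 2*t + 3*sqrt(2)*t + 6*sqrt(2)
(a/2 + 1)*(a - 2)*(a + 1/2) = a^3/2 + a^2/4 - 2*a - 1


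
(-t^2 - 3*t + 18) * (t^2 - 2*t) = -t^4 - t^3 + 24*t^2 - 36*t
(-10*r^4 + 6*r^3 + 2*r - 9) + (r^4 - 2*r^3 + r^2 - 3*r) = -9*r^4 + 4*r^3 + r^2 - r - 9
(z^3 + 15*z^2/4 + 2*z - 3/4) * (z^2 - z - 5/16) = z^5 + 11*z^4/4 - 33*z^3/16 - 251*z^2/64 + z/8 + 15/64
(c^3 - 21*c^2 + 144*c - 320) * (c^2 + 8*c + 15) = c^5 - 13*c^4 - 9*c^3 + 517*c^2 - 400*c - 4800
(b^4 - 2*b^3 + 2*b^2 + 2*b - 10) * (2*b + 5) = 2*b^5 + b^4 - 6*b^3 + 14*b^2 - 10*b - 50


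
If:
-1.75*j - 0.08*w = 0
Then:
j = -0.0457142857142857*w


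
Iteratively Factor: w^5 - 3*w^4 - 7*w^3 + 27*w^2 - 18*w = (w - 1)*(w^4 - 2*w^3 - 9*w^2 + 18*w) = (w - 2)*(w - 1)*(w^3 - 9*w) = (w - 2)*(w - 1)*(w + 3)*(w^2 - 3*w) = (w - 3)*(w - 2)*(w - 1)*(w + 3)*(w)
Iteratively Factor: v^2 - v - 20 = (v + 4)*(v - 5)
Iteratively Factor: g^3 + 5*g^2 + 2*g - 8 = (g + 2)*(g^2 + 3*g - 4) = (g + 2)*(g + 4)*(g - 1)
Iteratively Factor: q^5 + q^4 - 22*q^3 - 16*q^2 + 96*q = (q - 2)*(q^4 + 3*q^3 - 16*q^2 - 48*q) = (q - 2)*(q + 4)*(q^3 - q^2 - 12*q) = q*(q - 2)*(q + 4)*(q^2 - q - 12) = q*(q - 4)*(q - 2)*(q + 4)*(q + 3)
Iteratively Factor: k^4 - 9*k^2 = (k + 3)*(k^3 - 3*k^2) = k*(k + 3)*(k^2 - 3*k) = k^2*(k + 3)*(k - 3)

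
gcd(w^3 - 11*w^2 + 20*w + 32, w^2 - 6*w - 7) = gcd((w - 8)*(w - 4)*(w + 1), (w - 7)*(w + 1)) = w + 1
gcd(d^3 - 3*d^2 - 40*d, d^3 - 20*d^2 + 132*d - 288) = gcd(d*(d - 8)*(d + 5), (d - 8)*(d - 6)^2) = d - 8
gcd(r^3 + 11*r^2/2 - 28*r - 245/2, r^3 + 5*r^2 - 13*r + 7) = r + 7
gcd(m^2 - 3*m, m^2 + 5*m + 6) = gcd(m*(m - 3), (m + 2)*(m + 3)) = 1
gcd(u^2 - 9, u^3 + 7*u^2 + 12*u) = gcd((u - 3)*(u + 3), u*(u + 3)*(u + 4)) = u + 3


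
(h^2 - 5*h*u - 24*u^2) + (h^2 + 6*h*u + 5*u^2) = 2*h^2 + h*u - 19*u^2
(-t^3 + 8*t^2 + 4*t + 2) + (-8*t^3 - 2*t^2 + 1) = -9*t^3 + 6*t^2 + 4*t + 3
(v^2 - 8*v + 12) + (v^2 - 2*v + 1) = 2*v^2 - 10*v + 13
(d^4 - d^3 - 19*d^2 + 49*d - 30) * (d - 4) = d^5 - 5*d^4 - 15*d^3 + 125*d^2 - 226*d + 120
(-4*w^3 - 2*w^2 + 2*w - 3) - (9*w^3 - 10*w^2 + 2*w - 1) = -13*w^3 + 8*w^2 - 2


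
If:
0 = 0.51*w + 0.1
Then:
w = -0.20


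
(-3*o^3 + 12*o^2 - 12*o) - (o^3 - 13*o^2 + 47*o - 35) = -4*o^3 + 25*o^2 - 59*o + 35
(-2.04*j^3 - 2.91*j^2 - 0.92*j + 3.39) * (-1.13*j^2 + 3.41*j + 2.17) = 2.3052*j^5 - 3.6681*j^4 - 13.3103*j^3 - 13.2826*j^2 + 9.5635*j + 7.3563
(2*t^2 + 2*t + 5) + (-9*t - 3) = 2*t^2 - 7*t + 2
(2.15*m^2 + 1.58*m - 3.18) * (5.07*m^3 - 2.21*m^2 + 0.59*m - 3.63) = 10.9005*m^5 + 3.2591*m^4 - 18.3459*m^3 + 0.155500000000001*m^2 - 7.6116*m + 11.5434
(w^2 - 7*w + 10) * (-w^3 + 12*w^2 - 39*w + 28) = -w^5 + 19*w^4 - 133*w^3 + 421*w^2 - 586*w + 280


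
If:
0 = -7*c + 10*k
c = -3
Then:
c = -3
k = -21/10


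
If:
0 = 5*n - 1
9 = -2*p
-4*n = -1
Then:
No Solution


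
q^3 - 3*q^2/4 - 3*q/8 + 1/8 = (q - 1)*(q - 1/4)*(q + 1/2)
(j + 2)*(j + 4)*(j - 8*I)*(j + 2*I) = j^4 + 6*j^3 - 6*I*j^3 + 24*j^2 - 36*I*j^2 + 96*j - 48*I*j + 128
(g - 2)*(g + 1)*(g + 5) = g^3 + 4*g^2 - 7*g - 10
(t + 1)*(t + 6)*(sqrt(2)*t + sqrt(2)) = sqrt(2)*t^3 + 8*sqrt(2)*t^2 + 13*sqrt(2)*t + 6*sqrt(2)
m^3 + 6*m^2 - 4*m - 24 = (m - 2)*(m + 2)*(m + 6)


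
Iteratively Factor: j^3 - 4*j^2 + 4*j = (j - 2)*(j^2 - 2*j) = (j - 2)^2*(j)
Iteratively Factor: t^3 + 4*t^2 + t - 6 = (t - 1)*(t^2 + 5*t + 6) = (t - 1)*(t + 3)*(t + 2)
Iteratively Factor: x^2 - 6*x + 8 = (x - 2)*(x - 4)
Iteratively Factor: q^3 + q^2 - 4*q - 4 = (q - 2)*(q^2 + 3*q + 2) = (q - 2)*(q + 1)*(q + 2)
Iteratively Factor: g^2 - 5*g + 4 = (g - 4)*(g - 1)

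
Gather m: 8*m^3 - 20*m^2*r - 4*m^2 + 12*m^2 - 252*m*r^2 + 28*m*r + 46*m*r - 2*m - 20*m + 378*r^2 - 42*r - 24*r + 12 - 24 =8*m^3 + m^2*(8 - 20*r) + m*(-252*r^2 + 74*r - 22) + 378*r^2 - 66*r - 12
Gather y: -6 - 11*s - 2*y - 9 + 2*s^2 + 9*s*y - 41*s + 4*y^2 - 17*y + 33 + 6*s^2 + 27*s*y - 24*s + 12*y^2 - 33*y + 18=8*s^2 - 76*s + 16*y^2 + y*(36*s - 52) + 36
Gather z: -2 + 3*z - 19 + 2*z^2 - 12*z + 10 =2*z^2 - 9*z - 11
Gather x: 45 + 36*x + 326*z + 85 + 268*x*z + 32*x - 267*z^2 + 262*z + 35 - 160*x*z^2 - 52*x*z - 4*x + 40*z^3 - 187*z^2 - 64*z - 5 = x*(-160*z^2 + 216*z + 64) + 40*z^3 - 454*z^2 + 524*z + 160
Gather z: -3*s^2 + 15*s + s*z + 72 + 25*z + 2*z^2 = -3*s^2 + 15*s + 2*z^2 + z*(s + 25) + 72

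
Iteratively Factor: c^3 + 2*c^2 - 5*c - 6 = (c + 3)*(c^2 - c - 2) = (c + 1)*(c + 3)*(c - 2)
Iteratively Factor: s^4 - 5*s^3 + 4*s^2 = (s)*(s^3 - 5*s^2 + 4*s) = s^2*(s^2 - 5*s + 4) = s^2*(s - 4)*(s - 1)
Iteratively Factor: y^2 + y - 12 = (y + 4)*(y - 3)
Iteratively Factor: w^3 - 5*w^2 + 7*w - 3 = (w - 3)*(w^2 - 2*w + 1) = (w - 3)*(w - 1)*(w - 1)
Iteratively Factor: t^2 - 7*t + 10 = (t - 5)*(t - 2)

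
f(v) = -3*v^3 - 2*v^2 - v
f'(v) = -9*v^2 - 4*v - 1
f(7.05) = -1157.66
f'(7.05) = -476.52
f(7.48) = -1374.91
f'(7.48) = -534.47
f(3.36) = -139.74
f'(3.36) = -116.05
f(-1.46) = 6.53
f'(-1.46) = -14.34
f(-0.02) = 0.02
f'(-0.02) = -0.92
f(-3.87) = 147.80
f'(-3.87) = -120.31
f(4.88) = -401.15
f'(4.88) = -234.85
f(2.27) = -47.67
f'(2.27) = -56.46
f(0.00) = 0.00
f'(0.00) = -1.00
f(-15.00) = 9690.00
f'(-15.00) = -1966.00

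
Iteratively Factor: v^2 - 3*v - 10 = (v + 2)*(v - 5)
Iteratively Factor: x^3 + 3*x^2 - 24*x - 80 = (x + 4)*(x^2 - x - 20) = (x - 5)*(x + 4)*(x + 4)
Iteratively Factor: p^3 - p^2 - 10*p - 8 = (p + 1)*(p^2 - 2*p - 8) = (p + 1)*(p + 2)*(p - 4)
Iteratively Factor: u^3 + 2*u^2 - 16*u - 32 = (u - 4)*(u^2 + 6*u + 8) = (u - 4)*(u + 2)*(u + 4)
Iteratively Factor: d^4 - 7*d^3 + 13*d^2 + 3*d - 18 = (d - 2)*(d^3 - 5*d^2 + 3*d + 9) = (d - 3)*(d - 2)*(d^2 - 2*d - 3) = (d - 3)*(d - 2)*(d + 1)*(d - 3)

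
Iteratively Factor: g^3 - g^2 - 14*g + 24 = (g - 2)*(g^2 + g - 12) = (g - 2)*(g + 4)*(g - 3)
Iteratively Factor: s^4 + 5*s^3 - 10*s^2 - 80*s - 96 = (s + 4)*(s^3 + s^2 - 14*s - 24) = (s + 3)*(s + 4)*(s^2 - 2*s - 8) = (s - 4)*(s + 3)*(s + 4)*(s + 2)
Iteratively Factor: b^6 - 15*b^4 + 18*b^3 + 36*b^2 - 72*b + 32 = (b - 2)*(b^5 + 2*b^4 - 11*b^3 - 4*b^2 + 28*b - 16) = (b - 2)*(b + 4)*(b^4 - 2*b^3 - 3*b^2 + 8*b - 4) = (b - 2)*(b - 1)*(b + 4)*(b^3 - b^2 - 4*b + 4) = (b - 2)*(b - 1)^2*(b + 4)*(b^2 - 4) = (b - 2)^2*(b - 1)^2*(b + 4)*(b + 2)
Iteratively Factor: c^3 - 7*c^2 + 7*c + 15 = (c - 3)*(c^2 - 4*c - 5) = (c - 3)*(c + 1)*(c - 5)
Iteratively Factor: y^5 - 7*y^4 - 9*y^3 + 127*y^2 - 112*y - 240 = (y + 1)*(y^4 - 8*y^3 - y^2 + 128*y - 240) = (y - 3)*(y + 1)*(y^3 - 5*y^2 - 16*y + 80) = (y - 5)*(y - 3)*(y + 1)*(y^2 - 16) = (y - 5)*(y - 3)*(y + 1)*(y + 4)*(y - 4)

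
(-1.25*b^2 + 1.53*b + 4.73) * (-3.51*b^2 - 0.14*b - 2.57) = 4.3875*b^4 - 5.1953*b^3 - 13.604*b^2 - 4.5943*b - 12.1561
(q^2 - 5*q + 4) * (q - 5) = q^3 - 10*q^2 + 29*q - 20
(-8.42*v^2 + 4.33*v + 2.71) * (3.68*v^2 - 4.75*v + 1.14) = -30.9856*v^4 + 55.9294*v^3 - 20.1935*v^2 - 7.9363*v + 3.0894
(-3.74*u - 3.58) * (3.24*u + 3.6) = -12.1176*u^2 - 25.0632*u - 12.888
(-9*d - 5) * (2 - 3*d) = 27*d^2 - 3*d - 10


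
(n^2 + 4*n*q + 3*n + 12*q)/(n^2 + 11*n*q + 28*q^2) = (n + 3)/(n + 7*q)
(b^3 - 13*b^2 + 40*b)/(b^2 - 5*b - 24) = b*(b - 5)/(b + 3)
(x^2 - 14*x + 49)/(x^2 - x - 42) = (x - 7)/(x + 6)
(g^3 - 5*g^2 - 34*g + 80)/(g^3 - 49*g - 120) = (g - 2)/(g + 3)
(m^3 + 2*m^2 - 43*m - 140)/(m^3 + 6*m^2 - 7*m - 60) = (m - 7)/(m - 3)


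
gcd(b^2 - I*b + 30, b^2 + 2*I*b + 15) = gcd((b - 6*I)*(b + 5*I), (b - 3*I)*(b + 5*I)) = b + 5*I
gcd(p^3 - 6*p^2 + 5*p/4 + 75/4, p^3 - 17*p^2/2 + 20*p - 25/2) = p^2 - 15*p/2 + 25/2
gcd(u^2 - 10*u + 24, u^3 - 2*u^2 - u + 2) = 1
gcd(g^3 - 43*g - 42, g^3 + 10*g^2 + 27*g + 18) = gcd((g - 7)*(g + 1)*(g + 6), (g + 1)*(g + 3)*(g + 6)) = g^2 + 7*g + 6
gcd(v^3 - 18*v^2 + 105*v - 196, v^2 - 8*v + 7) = v - 7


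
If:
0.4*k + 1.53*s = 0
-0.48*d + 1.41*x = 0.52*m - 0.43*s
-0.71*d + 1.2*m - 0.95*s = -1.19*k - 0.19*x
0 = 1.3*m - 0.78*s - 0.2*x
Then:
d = 2.69183618270742*x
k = 1.2291421063489*x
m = -0.0389604510713203*x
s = -0.321344341529124*x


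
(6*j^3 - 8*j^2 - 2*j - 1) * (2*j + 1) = 12*j^4 - 10*j^3 - 12*j^2 - 4*j - 1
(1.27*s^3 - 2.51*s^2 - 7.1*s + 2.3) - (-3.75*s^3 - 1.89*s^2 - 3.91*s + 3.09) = 5.02*s^3 - 0.62*s^2 - 3.19*s - 0.79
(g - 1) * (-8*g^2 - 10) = -8*g^3 + 8*g^2 - 10*g + 10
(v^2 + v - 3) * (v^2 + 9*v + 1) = v^4 + 10*v^3 + 7*v^2 - 26*v - 3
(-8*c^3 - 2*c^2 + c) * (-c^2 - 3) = 8*c^5 + 2*c^4 + 23*c^3 + 6*c^2 - 3*c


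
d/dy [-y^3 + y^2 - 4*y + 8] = -3*y^2 + 2*y - 4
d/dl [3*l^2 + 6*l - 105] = 6*l + 6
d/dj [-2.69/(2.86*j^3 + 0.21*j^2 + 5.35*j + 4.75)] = (23.0802*j^2 + 1.1298*j + 14.3915)/(2.86*j^3 + 0.21*j^2 + 5.35*j + 4.75)^2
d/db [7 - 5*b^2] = -10*b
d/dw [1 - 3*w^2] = -6*w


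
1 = 1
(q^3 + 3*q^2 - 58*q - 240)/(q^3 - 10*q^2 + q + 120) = (q^2 + 11*q + 30)/(q^2 - 2*q - 15)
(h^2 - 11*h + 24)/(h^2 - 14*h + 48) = (h - 3)/(h - 6)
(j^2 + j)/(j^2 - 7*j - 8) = j/(j - 8)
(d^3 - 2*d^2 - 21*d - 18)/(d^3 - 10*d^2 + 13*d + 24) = (d^2 - 3*d - 18)/(d^2 - 11*d + 24)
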